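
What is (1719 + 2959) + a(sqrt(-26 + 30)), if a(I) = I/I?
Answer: 4679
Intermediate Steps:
a(I) = 1
(1719 + 2959) + a(sqrt(-26 + 30)) = (1719 + 2959) + 1 = 4678 + 1 = 4679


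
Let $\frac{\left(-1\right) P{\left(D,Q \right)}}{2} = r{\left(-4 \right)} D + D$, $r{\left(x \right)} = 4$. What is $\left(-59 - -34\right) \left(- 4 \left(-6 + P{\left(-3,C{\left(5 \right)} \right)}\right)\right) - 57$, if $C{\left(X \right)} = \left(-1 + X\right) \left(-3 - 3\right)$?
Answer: $2343$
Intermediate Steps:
$C{\left(X \right)} = 6 - 6 X$ ($C{\left(X \right)} = \left(-1 + X\right) \left(-6\right) = 6 - 6 X$)
$P{\left(D,Q \right)} = - 10 D$ ($P{\left(D,Q \right)} = - 2 \left(4 D + D\right) = - 2 \cdot 5 D = - 10 D$)
$\left(-59 - -34\right) \left(- 4 \left(-6 + P{\left(-3,C{\left(5 \right)} \right)}\right)\right) - 57 = \left(-59 - -34\right) \left(- 4 \left(-6 - -30\right)\right) - 57 = \left(-59 + 34\right) \left(- 4 \left(-6 + 30\right)\right) - 57 = - 25 \left(\left(-4\right) 24\right) - 57 = \left(-25\right) \left(-96\right) - 57 = 2400 - 57 = 2343$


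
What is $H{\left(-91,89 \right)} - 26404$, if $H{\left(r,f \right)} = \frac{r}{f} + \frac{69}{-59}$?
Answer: $- \frac{138658914}{5251} \approx -26406.0$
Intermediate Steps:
$H{\left(r,f \right)} = - \frac{69}{59} + \frac{r}{f}$ ($H{\left(r,f \right)} = \frac{r}{f} + 69 \left(- \frac{1}{59}\right) = \frac{r}{f} - \frac{69}{59} = - \frac{69}{59} + \frac{r}{f}$)
$H{\left(-91,89 \right)} - 26404 = \left(- \frac{69}{59} - \frac{91}{89}\right) - 26404 = - \frac{11510}{5251} - 26404 = - \frac{138658914}{5251}$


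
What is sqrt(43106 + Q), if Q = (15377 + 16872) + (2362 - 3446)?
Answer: sqrt(74271) ≈ 272.53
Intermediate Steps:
Q = 31165 (Q = 32249 - 1084 = 31165)
sqrt(43106 + Q) = sqrt(43106 + 31165) = sqrt(74271)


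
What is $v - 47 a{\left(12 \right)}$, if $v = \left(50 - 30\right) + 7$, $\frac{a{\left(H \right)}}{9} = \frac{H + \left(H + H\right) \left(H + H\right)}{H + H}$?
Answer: $- \frac{20673}{2} \approx -10337.0$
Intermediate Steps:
$a{\left(H \right)} = \frac{9 \left(H + 4 H^{2}\right)}{2 H}$ ($a{\left(H \right)} = 9 \frac{H + \left(H + H\right) \left(H + H\right)}{H + H} = 9 \frac{H + 2 H 2 H}{2 H} = 9 \left(H + 4 H^{2}\right) \frac{1}{2 H} = 9 \frac{H + 4 H^{2}}{2 H} = \frac{9 \left(H + 4 H^{2}\right)}{2 H}$)
$v = 27$ ($v = 20 + 7 = 27$)
$v - 47 a{\left(12 \right)} = 27 - 47 \left(\frac{9}{2} + 18 \cdot 12\right) = 27 - 47 \left(\frac{9}{2} + 216\right) = 27 - \frac{20727}{2} = - \frac{20673}{2}$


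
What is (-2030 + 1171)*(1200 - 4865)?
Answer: 3148235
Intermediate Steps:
(-2030 + 1171)*(1200 - 4865) = -859*(-3665) = 3148235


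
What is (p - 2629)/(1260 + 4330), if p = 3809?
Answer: 118/559 ≈ 0.21109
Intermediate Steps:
(p - 2629)/(1260 + 4330) = (3809 - 2629)/(1260 + 4330) = 1180/5590 = 1180*(1/5590) = 118/559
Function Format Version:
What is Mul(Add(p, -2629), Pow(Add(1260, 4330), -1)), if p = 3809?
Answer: Rational(118, 559) ≈ 0.21109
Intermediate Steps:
Mul(Add(p, -2629), Pow(Add(1260, 4330), -1)) = Mul(Add(3809, -2629), Pow(Add(1260, 4330), -1)) = Mul(1180, Pow(5590, -1)) = Mul(1180, Rational(1, 5590)) = Rational(118, 559)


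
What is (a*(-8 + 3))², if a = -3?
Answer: 225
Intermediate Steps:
(a*(-8 + 3))² = (-3*(-8 + 3))² = (-3*(-5))² = 15² = 225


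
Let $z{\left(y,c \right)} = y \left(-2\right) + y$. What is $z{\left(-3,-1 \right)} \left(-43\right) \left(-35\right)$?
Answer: $4515$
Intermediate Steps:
$z{\left(y,c \right)} = - y$ ($z{\left(y,c \right)} = - 2 y + y = - y$)
$z{\left(-3,-1 \right)} \left(-43\right) \left(-35\right) = \left(-1\right) \left(-3\right) \left(-43\right) \left(-35\right) = 3 \left(-43\right) \left(-35\right) = \left(-129\right) \left(-35\right) = 4515$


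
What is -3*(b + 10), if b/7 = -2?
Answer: 12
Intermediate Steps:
b = -14 (b = 7*(-2) = -14)
-3*(b + 10) = -3*(-14 + 10) = -3*(-4) = 12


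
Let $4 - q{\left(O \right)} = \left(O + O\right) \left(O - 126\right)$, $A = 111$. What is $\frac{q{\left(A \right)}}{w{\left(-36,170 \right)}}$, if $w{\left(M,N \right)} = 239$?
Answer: $\frac{3334}{239} \approx 13.95$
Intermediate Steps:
$q{\left(O \right)} = 4 - 2 O \left(-126 + O\right)$ ($q{\left(O \right)} = 4 - \left(O + O\right) \left(O - 126\right) = 4 - 2 O \left(-126 + O\right)$)
$\frac{q{\left(A \right)}}{w{\left(-36,170 \right)}} = \frac{4 - 2 \cdot 111^{2} + 252 \cdot 111}{239} = \left(4 - 24642 + 27972\right) \frac{1}{239} = 3334 \cdot \frac{1}{239} = \frac{3334}{239}$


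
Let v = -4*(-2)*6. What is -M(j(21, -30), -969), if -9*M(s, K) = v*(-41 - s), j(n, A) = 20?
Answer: -976/3 ≈ -325.33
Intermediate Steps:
v = 48 (v = 8*6 = 48)
M(s, K) = 656/3 + 16*s/3 (M(s, K) = -16*(-41 - s)/3 = -(-1968 - 48*s)/9 = 656/3 + 16*s/3)
-M(j(21, -30), -969) = -(656/3 + (16/3)*20) = -(656/3 + 320/3) = -1*976/3 = -976/3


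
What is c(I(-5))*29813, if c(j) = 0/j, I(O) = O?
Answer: 0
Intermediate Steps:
c(j) = 0
c(I(-5))*29813 = 0*29813 = 0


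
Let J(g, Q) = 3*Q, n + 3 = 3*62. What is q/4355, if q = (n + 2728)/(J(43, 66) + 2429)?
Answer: 41/161135 ≈ 0.00025444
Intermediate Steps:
n = 183 (n = -3 + 3*62 = -3 + 186 = 183)
q = 41/37 (q = (183 + 2728)/(3*66 + 2429) = 2911/(198 + 2429) = 2911/2627 = 2911*(1/2627) = 41/37 ≈ 1.1081)
q/4355 = (41/37)/4355 = (41/37)*(1/4355) = 41/161135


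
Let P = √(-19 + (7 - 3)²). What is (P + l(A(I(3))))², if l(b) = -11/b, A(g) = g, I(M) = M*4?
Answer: (11 - 12*I*√3)²/144 ≈ -2.1597 - 3.1754*I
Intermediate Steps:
I(M) = 4*M
P = I*√3 (P = √(-19 + 4²) = √(-19 + 16) = √(-3) = I*√3 ≈ 1.732*I)
(P + l(A(I(3))))² = (I*√3 - 11/(4*3))² = (I*√3 - 11/12)² = (-11/12 + I*√3)²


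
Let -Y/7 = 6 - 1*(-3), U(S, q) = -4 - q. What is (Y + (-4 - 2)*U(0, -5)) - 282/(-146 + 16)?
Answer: -4344/65 ≈ -66.831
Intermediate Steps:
Y = -63 (Y = -7*(6 - 1*(-3)) = -7*(6 + 3) = -7*9 = -63)
(Y + (-4 - 2)*U(0, -5)) - 282/(-146 + 16) = (-63 + (-4 - 2)*(-4 - 1*(-5))) - 282/(-146 + 16) = (-63 - 6*(-4 + 5)) - 282/(-130) = (-63 - 6*1) - 1/130*(-282) = (-63 - 6) + 141/65 = -69 + 141/65 = -4344/65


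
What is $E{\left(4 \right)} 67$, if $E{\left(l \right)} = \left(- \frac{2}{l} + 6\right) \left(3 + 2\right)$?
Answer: $\frac{3685}{2} \approx 1842.5$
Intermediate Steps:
$E{\left(l \right)} = 30 - \frac{10}{l}$ ($E{\left(l \right)} = \left(6 - \frac{2}{l}\right) 5 = 30 - \frac{10}{l}$)
$E{\left(4 \right)} 67 = \left(30 - \frac{10}{4}\right) 67 = \left(30 - \frac{5}{2}\right) 67 = \frac{55}{2} \cdot 67 = \frac{3685}{2}$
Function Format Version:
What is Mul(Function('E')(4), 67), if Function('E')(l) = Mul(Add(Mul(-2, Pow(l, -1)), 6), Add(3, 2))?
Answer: Rational(3685, 2) ≈ 1842.5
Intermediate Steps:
Function('E')(l) = Add(30, Mul(-10, Pow(l, -1))) (Function('E')(l) = Mul(Add(6, Mul(-2, Pow(l, -1))), 5) = Add(30, Mul(-10, Pow(l, -1))))
Mul(Function('E')(4), 67) = Mul(Add(30, Mul(-10, Pow(4, -1))), 67) = Mul(Add(30, Mul(-10, Rational(1, 4))), 67) = Mul(Add(30, Rational(-5, 2)), 67) = Mul(Rational(55, 2), 67) = Rational(3685, 2)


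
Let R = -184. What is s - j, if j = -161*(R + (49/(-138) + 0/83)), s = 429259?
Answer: 2397467/6 ≈ 3.9958e+5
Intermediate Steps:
j = 178087/6 (j = -161*(-184 + (49/(-138) + 0/83)) = -161*(-184 + (49*(-1/138) + 0*(1/83))) = -161*(-184 + (-49/138 + 0)) = -161*(-184 - 49/138) = -161*(-25441/138) = 178087/6 ≈ 29681.)
s - j = 429259 - 1*178087/6 = 429259 - 178087/6 = 2397467/6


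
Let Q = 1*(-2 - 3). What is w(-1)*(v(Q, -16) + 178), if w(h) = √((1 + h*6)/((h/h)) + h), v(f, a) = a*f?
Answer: 258*I*√6 ≈ 631.97*I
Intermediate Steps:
Q = -5 (Q = 1*(-5) = -5)
w(h) = √(1 + 7*h) (w(h) = √((1 + 6*h)/1 + h) = √((1 + 6*h)*1 + h) = √((1 + 6*h) + h) = √(1 + 7*h))
w(-1)*(v(Q, -16) + 178) = √(1 + 7*(-1))*(-16*(-5) + 178) = √(1 - 7)*(80 + 178) = √(-6)*258 = (I*√6)*258 = 258*I*√6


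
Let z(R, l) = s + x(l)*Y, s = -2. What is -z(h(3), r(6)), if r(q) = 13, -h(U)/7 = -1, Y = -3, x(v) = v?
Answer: 41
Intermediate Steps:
h(U) = 7 (h(U) = -7*(-1) = 7)
z(R, l) = -2 - 3*l (z(R, l) = -2 + l*(-3) = -2 - 3*l)
-z(h(3), r(6)) = -(-2 - 3*13) = -(-2 - 39) = -1*(-41) = 41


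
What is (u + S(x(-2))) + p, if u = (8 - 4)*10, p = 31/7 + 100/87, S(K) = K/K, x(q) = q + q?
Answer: 28366/609 ≈ 46.578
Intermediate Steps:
x(q) = 2*q
S(K) = 1
p = 3397/609 (p = 31*(1/7) + 100*(1/87) = 31/7 + 100/87 = 3397/609 ≈ 5.5780)
u = 40 (u = 4*10 = 40)
(u + S(x(-2))) + p = (40 + 1) + 3397/609 = 41 + 3397/609 = 28366/609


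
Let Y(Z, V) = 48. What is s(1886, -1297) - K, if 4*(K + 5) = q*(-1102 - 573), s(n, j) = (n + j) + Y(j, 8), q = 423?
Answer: 711093/4 ≈ 1.7777e+5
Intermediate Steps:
s(n, j) = 48 + j + n (s(n, j) = (n + j) + 48 = (j + n) + 48 = 48 + j + n)
K = -708545/4 (K = -5 + (423*(-1102 - 573))/4 = -5 + (423*(-1675))/4 = -5 + (1/4)*(-708525) = -5 - 708525/4 = -708545/4 ≈ -1.7714e+5)
s(1886, -1297) - K = (48 - 1297 + 1886) - 1*(-708545/4) = 637 + 708545/4 = 711093/4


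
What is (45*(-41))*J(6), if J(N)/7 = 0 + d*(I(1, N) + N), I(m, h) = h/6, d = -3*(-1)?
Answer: -271215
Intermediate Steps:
d = 3
I(m, h) = h/6 (I(m, h) = h*(⅙) = h/6)
J(N) = 49*N/2 (J(N) = 7*(0 + 3*(N/6 + N)) = 7*(0 + 3*(7*N/6)) = 7*(0 + 7*N/2) = 7*(7*N/2) = 49*N/2)
(45*(-41))*J(6) = (45*(-41))*((49/2)*6) = -1845*147 = -271215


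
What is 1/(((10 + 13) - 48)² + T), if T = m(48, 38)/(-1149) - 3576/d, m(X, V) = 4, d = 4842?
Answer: 103027/64315427 ≈ 0.0016019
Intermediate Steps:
T = -76448/103027 (T = 4/(-1149) - 3576/4842 = 4*(-1/1149) - 3576*1/4842 = -4/1149 - 596/807 = -76448/103027 ≈ -0.74202)
1/(((10 + 13) - 48)² + T) = 1/(((10 + 13) - 48)² - 76448/103027) = 1/((23 - 48)² - 76448/103027) = 1/((-25)² - 76448/103027) = 1/(625 - 76448/103027) = 1/(64315427/103027) = 103027/64315427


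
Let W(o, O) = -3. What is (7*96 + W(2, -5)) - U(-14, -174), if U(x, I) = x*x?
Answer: 473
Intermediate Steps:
U(x, I) = x²
(7*96 + W(2, -5)) - U(-14, -174) = (7*96 - 3) - 1*(-14)² = (672 - 3) - 1*196 = 669 - 196 = 473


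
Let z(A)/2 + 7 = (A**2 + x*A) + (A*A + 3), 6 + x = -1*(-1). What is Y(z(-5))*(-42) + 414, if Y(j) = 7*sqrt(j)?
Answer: 414 - 294*sqrt(142) ≈ -3089.4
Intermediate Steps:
x = -5 (x = -6 - 1*(-1) = -6 + 1 = -5)
z(A) = -8 - 10*A + 4*A**2 (z(A) = -14 + 2*((A**2 - 5*A) + (A*A + 3)) = -14 + 2*((A**2 - 5*A) + (A**2 + 3)) = -14 + 2*((A**2 - 5*A) + (3 + A**2)) = -14 + 2*(3 - 5*A + 2*A**2) = -14 + (6 - 10*A + 4*A**2) = -8 - 10*A + 4*A**2)
Y(z(-5))*(-42) + 414 = (7*sqrt(-8 - 10*(-5) + 4*(-5)**2))*(-42) + 414 = (7*sqrt(-8 + 50 + 4*25))*(-42) + 414 = (7*sqrt(-8 + 50 + 100))*(-42) + 414 = (7*sqrt(142))*(-42) + 414 = -294*sqrt(142) + 414 = 414 - 294*sqrt(142)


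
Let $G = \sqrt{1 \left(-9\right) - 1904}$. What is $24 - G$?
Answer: $24 - i \sqrt{1913} \approx 24.0 - 43.738 i$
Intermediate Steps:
$G = i \sqrt{1913}$ ($G = \sqrt{-9 - 1904} = \sqrt{-1913} = i \sqrt{1913} \approx 43.738 i$)
$24 - G = 24 - i \sqrt{1913}$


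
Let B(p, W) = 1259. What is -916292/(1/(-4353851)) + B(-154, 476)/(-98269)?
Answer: 392034234656307089/98269 ≈ 3.9894e+12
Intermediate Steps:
-916292/(1/(-4353851)) + B(-154, 476)/(-98269) = -916292/(1/(-4353851)) + 1259/(-98269) = -916292/(-1/4353851) + 1259*(-1/98269) = -916292*(-4353851) - 1259/98269 = 3989398840492 - 1259/98269 = 392034234656307089/98269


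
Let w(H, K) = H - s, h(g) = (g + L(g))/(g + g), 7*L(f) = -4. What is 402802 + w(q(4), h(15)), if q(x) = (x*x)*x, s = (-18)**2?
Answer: 402542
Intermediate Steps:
L(f) = -4/7 (L(f) = (1/7)*(-4) = -4/7)
s = 324
h(g) = (-4/7 + g)/(2*g) (h(g) = (g - 4/7)/(g + g) = (-4/7 + g)/((2*g)) = (-4/7 + g)*(1/(2*g)) = (-4/7 + g)/(2*g))
q(x) = x**3 (q(x) = x**2*x = x**3)
w(H, K) = -324 + H (w(H, K) = H - 1*324 = H - 324 = -324 + H)
402802 + w(q(4), h(15)) = 402802 + (-324 + 4**3) = 402802 + (-324 + 64) = 402802 - 260 = 402542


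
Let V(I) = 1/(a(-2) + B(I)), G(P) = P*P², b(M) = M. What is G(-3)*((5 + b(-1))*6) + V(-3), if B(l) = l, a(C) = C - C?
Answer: -1945/3 ≈ -648.33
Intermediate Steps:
a(C) = 0
G(P) = P³
V(I) = 1/I (V(I) = 1/(0 + I) = 1/I)
G(-3)*((5 + b(-1))*6) + V(-3) = (-3)³*((5 - 1)*6) + 1/(-3) = -108*6 - ⅓ = -27*24 - ⅓ = -648 - ⅓ = -1945/3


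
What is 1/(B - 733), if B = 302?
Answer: -1/431 ≈ -0.0023202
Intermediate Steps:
1/(B - 733) = 1/(302 - 733) = 1/(-431) = -1/431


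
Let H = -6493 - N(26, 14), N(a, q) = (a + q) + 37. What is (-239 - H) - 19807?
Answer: -13476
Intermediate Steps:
N(a, q) = 37 + a + q
H = -6570 (H = -6493 - (37 + 26 + 14) = -6493 - 1*77 = -6493 - 77 = -6570)
(-239 - H) - 19807 = (-239 - 1*(-6570)) - 19807 = (-239 + 6570) - 19807 = 6331 - 19807 = -13476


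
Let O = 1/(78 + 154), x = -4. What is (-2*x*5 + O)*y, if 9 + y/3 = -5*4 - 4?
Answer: -918819/232 ≈ -3960.4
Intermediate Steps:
y = -99 (y = -27 + 3*(-5*4 - 4) = -27 + 3*(-20 - 4) = -27 + 3*(-24) = -27 - 72 = -99)
O = 1/232 ≈ 0.0043103
(-2*x*5 + O)*y = (-2*(-4)*5 + 1/232)*(-99) = (8*5 + 1/232)*(-99) = (40 + 1/232)*(-99) = (9281/232)*(-99) = -918819/232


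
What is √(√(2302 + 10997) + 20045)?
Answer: √(20045 + √13299) ≈ 141.99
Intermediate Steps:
√(√(2302 + 10997) + 20045) = √(√13299 + 20045) = √(20045 + √13299)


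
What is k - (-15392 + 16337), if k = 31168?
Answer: 30223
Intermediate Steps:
k - (-15392 + 16337) = 31168 - (-15392 + 16337) = 31168 - 1*945 = 31168 - 945 = 30223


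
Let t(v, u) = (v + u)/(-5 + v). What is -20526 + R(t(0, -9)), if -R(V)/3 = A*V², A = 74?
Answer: -531132/25 ≈ -21245.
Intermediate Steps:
t(v, u) = (u + v)/(-5 + v)
R(V) = -222*V²
-20526 + R(t(0, -9)) = -20526 - 222*(-9 + 0)²/(-5 + 0)² = -20526 - 222*(-9/(-5))² = -20526 - 222*(-⅕*(-9))² = -20526 - 222*(9/5)² = -20526 - 222*81/25 = -20526 - 17982/25 = -531132/25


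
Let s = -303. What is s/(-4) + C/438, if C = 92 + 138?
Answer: 66817/876 ≈ 76.275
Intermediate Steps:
C = 230
s/(-4) + C/438 = -303/(-4) + 230/438 = -303*(-¼) + 230*(1/438) = 303/4 + 115/219 = 66817/876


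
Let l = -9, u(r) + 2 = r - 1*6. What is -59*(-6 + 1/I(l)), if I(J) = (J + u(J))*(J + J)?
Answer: 165613/468 ≈ 353.87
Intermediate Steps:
u(r) = -8 + r (u(r) = -2 + (r - 1*6) = -2 + (r - 6) = -2 + (-6 + r) = -8 + r)
I(J) = 2*J*(-8 + 2*J) (I(J) = (J + (-8 + J))*(J + J) = (-8 + 2*J)*(2*J) = 2*J*(-8 + 2*J))
-59*(-6 + 1/I(l)) = -59*(-6 + 1/(4*(-9)*(-4 - 9))) = -59*(-6 + 1/(4*(-9)*(-13))) = -59*(-6 + 1/468) = -59*(-2807/468) = 165613/468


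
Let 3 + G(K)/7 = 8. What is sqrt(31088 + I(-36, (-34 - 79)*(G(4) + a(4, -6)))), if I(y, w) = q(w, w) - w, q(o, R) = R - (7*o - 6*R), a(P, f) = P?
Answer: sqrt(35495) ≈ 188.40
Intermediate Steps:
q(o, R) = -7*o + 7*R (q(o, R) = R - (-6*R + 7*o) = R + (-7*o + 6*R) = -7*o + 7*R)
G(K) = 35 (G(K) = -21 + 7*8 = -21 + 56 = 35)
I(y, w) = -w (I(y, w) = (-7*w + 7*w) - w = 0 - w = -w)
sqrt(31088 + I(-36, (-34 - 79)*(G(4) + a(4, -6)))) = sqrt(31088 - (-34 - 79)*(35 + 4)) = sqrt(31088 - (-113)*39) = sqrt(31088 - 1*(-4407)) = sqrt(31088 + 4407) = sqrt(35495)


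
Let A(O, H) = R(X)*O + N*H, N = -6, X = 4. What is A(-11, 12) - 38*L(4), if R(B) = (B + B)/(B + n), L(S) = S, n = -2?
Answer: -268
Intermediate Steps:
R(B) = 2*B/(-2 + B) (R(B) = (B + B)/(B - 2) = (2*B)/(-2 + B) = 2*B/(-2 + B))
A(O, H) = -6*H + 4*O (A(O, H) = (2*4/(-2 + 4))*O - 6*H = (2*4/2)*O - 6*H = (2*4*(1/2))*O - 6*H = 4*O - 6*H = -6*H + 4*O)
A(-11, 12) - 38*L(4) = (-6*12 + 4*(-11)) - 38*4 = (-72 - 44) - 152 = -116 - 152 = -268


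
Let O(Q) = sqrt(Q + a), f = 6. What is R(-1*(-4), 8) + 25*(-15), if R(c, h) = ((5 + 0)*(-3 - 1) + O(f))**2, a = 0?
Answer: 31 - 40*sqrt(6) ≈ -66.980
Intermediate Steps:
O(Q) = sqrt(Q) (O(Q) = sqrt(Q + 0) = sqrt(Q))
R(c, h) = (-20 + sqrt(6))**2 (R(c, h) = ((5 + 0)*(-3 - 1) + sqrt(6))**2 = (5*(-4) + sqrt(6))**2 = (-20 + sqrt(6))**2)
R(-1*(-4), 8) + 25*(-15) = (20 - sqrt(6))**2 + 25*(-15) = (20 - sqrt(6))**2 - 375 = -375 + (20 - sqrt(6))**2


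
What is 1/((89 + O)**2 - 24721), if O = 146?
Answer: 1/30504 ≈ 3.2783e-5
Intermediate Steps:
1/((89 + O)**2 - 24721) = 1/((89 + 146)**2 - 24721) = 1/(235**2 - 24721) = 1/(55225 - 24721) = 1/30504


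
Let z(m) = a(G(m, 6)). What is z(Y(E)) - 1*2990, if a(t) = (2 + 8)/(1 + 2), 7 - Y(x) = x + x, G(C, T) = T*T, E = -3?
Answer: -8960/3 ≈ -2986.7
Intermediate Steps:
G(C, T) = T²
Y(x) = 7 - 2*x (Y(x) = 7 - (x + x) = 7 - 2*x)
a(t) = 10/3
z(m) = 10/3
z(Y(E)) - 1*2990 = 10/3 - 1*2990 = 10/3 - 2990 = -8960/3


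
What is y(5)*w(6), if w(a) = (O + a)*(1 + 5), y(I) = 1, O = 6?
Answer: 72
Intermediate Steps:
w(a) = 36 + 6*a (w(a) = (6 + a)*(1 + 5) = (6 + a)*6 = 36 + 6*a)
y(5)*w(6) = 1*(36 + 6*6) = 1*(36 + 36) = 1*72 = 72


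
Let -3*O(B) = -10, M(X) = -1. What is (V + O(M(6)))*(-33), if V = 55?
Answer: -1925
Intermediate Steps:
O(B) = 10/3 (O(B) = -⅓*(-10) = 10/3)
(V + O(M(6)))*(-33) = (55 + 10/3)*(-33) = (175/3)*(-33) = -1925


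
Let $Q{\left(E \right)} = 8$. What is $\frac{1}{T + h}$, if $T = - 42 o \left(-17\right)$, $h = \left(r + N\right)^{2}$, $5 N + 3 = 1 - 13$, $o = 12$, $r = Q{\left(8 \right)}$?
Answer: $\frac{1}{8593} \approx 0.00011637$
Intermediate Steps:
$r = 8$
$N = -3$ ($N = - \frac{3}{5} + \frac{1 - 13}{5} = - \frac{3}{5} + \frac{1}{5} \left(-12\right) = - \frac{3}{5} - \frac{12}{5} = -3$)
$h = 25$ ($h = \left(8 - 3\right)^{2} = 5^{2} = 25$)
$T = 8568$ ($T = \left(-42\right) 12 \left(-17\right) = \left(-504\right) \left(-17\right) = 8568$)
$\frac{1}{T + h} = \frac{1}{8568 + 25} = \frac{1}{8593}$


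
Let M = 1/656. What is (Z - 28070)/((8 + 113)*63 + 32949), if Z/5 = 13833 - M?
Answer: 8986105/8871744 ≈ 1.0129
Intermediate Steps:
M = 1/656 ≈ 0.0015244
Z = 45372235/656 (Z = 5*(13833 - 1*1/656) = 5*(13833 - 1/656) = 5*(9074447/656) = 45372235/656 ≈ 69165.)
(Z - 28070)/((8 + 113)*63 + 32949) = (45372235/656 - 28070)/((8 + 113)*63 + 32949) = 26958315/(656*(121*63 + 32949)) = 26958315/(656*(7623 + 32949)) = (26958315/656)/40572 = (26958315/656)*(1/40572) = 8986105/8871744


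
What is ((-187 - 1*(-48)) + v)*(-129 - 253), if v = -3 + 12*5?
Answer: 31324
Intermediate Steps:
v = 57 (v = -3 + 60 = 57)
((-187 - 1*(-48)) + v)*(-129 - 253) = ((-187 - 1*(-48)) + 57)*(-129 - 253) = ((-187 + 48) + 57)*(-382) = (-139 + 57)*(-382) = -82*(-382) = 31324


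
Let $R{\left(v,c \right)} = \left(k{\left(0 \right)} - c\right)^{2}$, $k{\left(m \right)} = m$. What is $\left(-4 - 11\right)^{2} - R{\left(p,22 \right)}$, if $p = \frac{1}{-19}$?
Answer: $-259$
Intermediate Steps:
$p = - \frac{1}{19} \approx -0.052632$
$R{\left(v,c \right)} = c^{2}$ ($R{\left(v,c \right)} = \left(0 - c\right)^{2} = \left(- c\right)^{2} = c^{2}$)
$\left(-4 - 11\right)^{2} - R{\left(p,22 \right)} = \left(-4 - 11\right)^{2} - 22^{2} = \left(-15\right)^{2} - 484 = 225 - 484 = -259$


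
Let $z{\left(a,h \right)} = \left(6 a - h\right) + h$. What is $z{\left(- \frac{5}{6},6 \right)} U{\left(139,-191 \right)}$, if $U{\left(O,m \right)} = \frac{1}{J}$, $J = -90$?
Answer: $\frac{1}{18} \approx 0.055556$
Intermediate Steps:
$U{\left(O,m \right)} = - \frac{1}{90}$ ($U{\left(O,m \right)} = \frac{1}{-90} = - \frac{1}{90}$)
$z{\left(a,h \right)} = 6 a$ ($z{\left(a,h \right)} = \left(- h + 6 a\right) + h = 6 a$)
$z{\left(- \frac{5}{6},6 \right)} U{\left(139,-191 \right)} = 6 \left(- \frac{5}{6}\right) \left(- \frac{1}{90}\right) = \left(-5\right) \left(- \frac{1}{90}\right) = \frac{1}{18}$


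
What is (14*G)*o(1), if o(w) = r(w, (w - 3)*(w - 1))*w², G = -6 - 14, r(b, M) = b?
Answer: -280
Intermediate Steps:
G = -20
o(w) = w³ (o(w) = w*w² = w³)
(14*G)*o(1) = (14*(-20))*1³ = -280*1 = -280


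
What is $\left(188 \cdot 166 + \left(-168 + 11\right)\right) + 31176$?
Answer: $62227$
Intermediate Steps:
$\left(188 \cdot 166 + \left(-168 + 11\right)\right) + 31176 = \left(31208 - 157\right) + 31176 = 31051 + 31176 = 62227$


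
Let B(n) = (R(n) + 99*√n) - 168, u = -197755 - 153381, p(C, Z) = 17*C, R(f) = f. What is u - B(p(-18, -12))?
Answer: -350662 - 297*I*√34 ≈ -3.5066e+5 - 1731.8*I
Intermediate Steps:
u = -351136
B(n) = -168 + n + 99*√n (B(n) = (n + 99*√n) - 168 = -168 + n + 99*√n)
u - B(p(-18, -12)) = -351136 - (-168 + 17*(-18) + 99*√(17*(-18))) = -351136 - (-168 - 306 + 99*√(-306)) = -351136 - (-168 - 306 + 99*(3*I*√34)) = -351136 - (-168 - 306 + 297*I*√34) = -351136 - (-474 + 297*I*√34) = -351136 + (474 - 297*I*√34) = -350662 - 297*I*√34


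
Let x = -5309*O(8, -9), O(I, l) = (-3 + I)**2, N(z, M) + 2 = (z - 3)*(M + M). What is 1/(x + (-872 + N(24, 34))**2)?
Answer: 1/174191 ≈ 5.7408e-6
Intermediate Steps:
N(z, M) = -2 + 2*M*(-3 + z) (N(z, M) = -2 + (z - 3)*(M + M) = -2 + (-3 + z)*(2*M) = -2 + 2*M*(-3 + z))
x = -132725 (x = -5309*(-3 + 8)**2 = -5309*5**2 = -5309*25 = -132725)
1/(x + (-872 + N(24, 34))**2) = 1/(-132725 + (-872 + (-2 - 6*34 + 2*34*24))**2) = 1/(-132725 + (-872 + (-2 - 204 + 1632))**2) = 1/(-132725 + (-872 + 1426)**2) = 1/(-132725 + 554**2) = 1/(-132725 + 306916) = 1/174191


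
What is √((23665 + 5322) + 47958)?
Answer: √76945 ≈ 277.39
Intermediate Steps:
√((23665 + 5322) + 47958) = √(28987 + 47958) = √76945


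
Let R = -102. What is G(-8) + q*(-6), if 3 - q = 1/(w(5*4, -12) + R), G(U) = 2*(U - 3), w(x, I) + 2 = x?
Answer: -561/14 ≈ -40.071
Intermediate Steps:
w(x, I) = -2 + x
G(U) = -6 + 2*U (G(U) = 2*(-3 + U) = -6 + 2*U)
q = 253/84 (q = 3 - 1/((-2 + 5*4) - 102) = 3 - 1/((-2 + 20) - 102) = 3 - 1/(18 - 102) = 3 - 1/(-84) = 3 - 1*(-1/84) = 3 + 1/84 = 253/84 ≈ 3.0119)
G(-8) + q*(-6) = (-6 + 2*(-8)) + (253/84)*(-6) = (-6 - 16) - 253/14 = -22 - 253/14 = -561/14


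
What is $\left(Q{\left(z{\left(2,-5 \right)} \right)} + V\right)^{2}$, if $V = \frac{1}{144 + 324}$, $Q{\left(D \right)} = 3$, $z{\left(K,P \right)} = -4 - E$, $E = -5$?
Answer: $\frac{1974025}{219024} \approx 9.0128$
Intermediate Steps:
$z{\left(K,P \right)} = 1$ ($z{\left(K,P \right)} = -4 - -5 = -4 + 5 = 1$)
$V = \frac{1}{468} \approx 0.0021368$
$\left(Q{\left(z{\left(2,-5 \right)} \right)} + V\right)^{2} = \left(3 + \frac{1}{468}\right)^{2} = \left(\frac{1405}{468}\right)^{2} = \frac{1974025}{219024}$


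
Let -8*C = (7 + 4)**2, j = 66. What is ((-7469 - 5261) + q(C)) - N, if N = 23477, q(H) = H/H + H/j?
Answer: -1737899/48 ≈ -36206.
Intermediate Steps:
C = -121/8 (C = -(7 + 4)**2/8 = -1/8*11**2 = -1/8*121 = -121/8 ≈ -15.125)
q(H) = 1 + H/66 (q(H) = H/H + H/66 = 1 + H*(1/66) = 1 + H/66)
((-7469 - 5261) + q(C)) - N = ((-7469 - 5261) + (1 + (1/66)*(-121/8))) - 1*23477 = (-12730 + (1 - 11/48)) - 23477 = (-12730 + 37/48) - 23477 = -611003/48 - 23477 = -1737899/48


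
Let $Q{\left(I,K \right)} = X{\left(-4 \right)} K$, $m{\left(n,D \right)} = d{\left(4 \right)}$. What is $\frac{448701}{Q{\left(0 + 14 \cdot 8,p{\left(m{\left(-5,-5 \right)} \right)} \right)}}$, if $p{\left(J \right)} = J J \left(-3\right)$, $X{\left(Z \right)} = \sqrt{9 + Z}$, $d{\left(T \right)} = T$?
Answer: $- \frac{149567 \sqrt{5}}{80} \approx -4180.5$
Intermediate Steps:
$m{\left(n,D \right)} = 4$
$p{\left(J \right)} = - 3 J^{2}$ ($p{\left(J \right)} = J^{2} \left(-3\right) = - 3 J^{2}$)
$Q{\left(I,K \right)} = K \sqrt{5}$ ($Q{\left(I,K \right)} = \sqrt{9 - 4} K = \sqrt{5} K = K \sqrt{5}$)
$\frac{448701}{Q{\left(0 + 14 \cdot 8,p{\left(m{\left(-5,-5 \right)} \right)} \right)}} = \frac{448701}{- 3 \cdot 4^{2} \sqrt{5}} = \frac{448701}{\left(-3\right) 16 \sqrt{5}} = \frac{448701}{\left(-48\right) \sqrt{5}} = 448701 \left(- \frac{\sqrt{5}}{240}\right) = - \frac{149567 \sqrt{5}}{80}$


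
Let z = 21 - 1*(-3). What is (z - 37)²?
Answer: 169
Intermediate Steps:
z = 24 (z = 21 + 3 = 24)
(z - 37)² = (24 - 37)² = (-13)² = 169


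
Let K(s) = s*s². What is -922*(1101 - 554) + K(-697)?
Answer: -339113207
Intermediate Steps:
K(s) = s³
-922*(1101 - 554) + K(-697) = -922*(1101 - 554) + (-697)³ = -922*547 - 338608873 = -504334 - 338608873 = -339113207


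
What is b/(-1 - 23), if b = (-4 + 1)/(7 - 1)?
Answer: 1/48 ≈ 0.020833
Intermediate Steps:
b = -½ (b = -3/6 = -3*⅙ = -½ ≈ -0.50000)
b/(-1 - 23) = -½/(-1 - 23) = -½/(-24) = -1/24*(-½) = 1/48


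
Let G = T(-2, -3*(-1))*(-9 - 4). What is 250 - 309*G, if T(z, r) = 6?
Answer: 24352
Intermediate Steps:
G = -78 (G = 6*(-9 - 4) = 6*(-13) = -78)
250 - 309*G = 250 - 309*(-78) = 250 + 24102 = 24352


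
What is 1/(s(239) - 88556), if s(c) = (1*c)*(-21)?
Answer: -1/93575 ≈ -1.0687e-5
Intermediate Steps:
s(c) = -21*c (s(c) = c*(-21) = -21*c)
1/(s(239) - 88556) = 1/(-21*239 - 88556) = 1/(-5019 - 88556) = 1/(-93575) = -1/93575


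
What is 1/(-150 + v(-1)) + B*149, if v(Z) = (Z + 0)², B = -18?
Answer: -399619/149 ≈ -2682.0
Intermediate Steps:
v(Z) = Z²
1/(-150 + v(-1)) + B*149 = 1/(-150 + (-1)²) - 18*149 = 1/(-150 + 1) - 2682 = 1/(-149) - 2682 = -1/149 - 2682 = -399619/149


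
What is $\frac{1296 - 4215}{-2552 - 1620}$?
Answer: $\frac{417}{596} \approx 0.69966$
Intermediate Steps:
$\frac{1296 - 4215}{-2552 - 1620} = - \frac{2919}{-4172} = \left(-2919\right) \left(- \frac{1}{4172}\right) = \frac{417}{596}$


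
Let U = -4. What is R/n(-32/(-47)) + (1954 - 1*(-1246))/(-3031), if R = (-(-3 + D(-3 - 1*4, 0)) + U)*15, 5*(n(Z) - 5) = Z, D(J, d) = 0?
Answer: -14546675/3658417 ≈ -3.9762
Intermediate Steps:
n(Z) = 5 + Z/5
R = -15 (R = (-(-3 + 0) - 4)*15 = (-1*(-3) - 4)*15 = (3 - 4)*15 = -1*15 = -15)
R/n(-32/(-47)) + (1954 - 1*(-1246))/(-3031) = -15/(5 + (-32/(-47))/5) + (1954 - 1*(-1246))/(-3031) = -15/(5 + (-32*(-1/47))/5) + (1954 + 1246)*(-1/3031) = -15/(5 + (⅕)*(32/47)) + 3200*(-1/3031) = -15/(5 + 32/235) - 3200/3031 = -15/1207/235 - 3200/3031 = -15*235/1207 - 3200/3031 = -3525/1207 - 3200/3031 = -14546675/3658417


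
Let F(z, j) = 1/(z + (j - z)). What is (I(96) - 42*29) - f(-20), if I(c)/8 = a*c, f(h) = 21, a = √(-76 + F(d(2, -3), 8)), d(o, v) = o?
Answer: -1239 + 192*I*√1214 ≈ -1239.0 + 6689.8*I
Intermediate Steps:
F(z, j) = 1/j
a = I*√1214/4 (a = √(-76 + 1/8) = √(-76 + ⅛) = √(-607/8) = I*√1214/4 ≈ 8.7106*I)
I(c) = 2*I*c*√1214 (I(c) = 8*((I*√1214/4)*c) = 8*(I*c*√1214/4) = 2*I*c*√1214)
(I(96) - 42*29) - f(-20) = (2*I*96*√1214 - 42*29) - 1*21 = (192*I*√1214 - 1218) - 21 = (-1218 + 192*I*√1214) - 21 = -1239 + 192*I*√1214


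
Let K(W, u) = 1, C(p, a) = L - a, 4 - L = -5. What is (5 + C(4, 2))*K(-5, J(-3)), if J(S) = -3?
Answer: 12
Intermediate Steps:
L = 9 (L = 4 - 1*(-5) = 4 + 5 = 9)
C(p, a) = 9 - a
(5 + C(4, 2))*K(-5, J(-3)) = (5 + (9 - 1*2))*1 = (5 + (9 - 2))*1 = (5 + 7)*1 = 12*1 = 12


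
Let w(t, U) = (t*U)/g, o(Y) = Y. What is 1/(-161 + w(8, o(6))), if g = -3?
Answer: -1/177 ≈ -0.0056497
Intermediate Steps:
w(t, U) = -U*t/3 (w(t, U) = (t*U)/(-3) = (U*t)*(-⅓) = -U*t/3)
1/(-161 + w(8, o(6))) = 1/(-161 - ⅓*6*8) = 1/(-161 - 16) = 1/(-177) = -1/177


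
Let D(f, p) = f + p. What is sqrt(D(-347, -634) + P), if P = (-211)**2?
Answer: 2*sqrt(10885) ≈ 208.66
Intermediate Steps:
P = 44521
sqrt(D(-347, -634) + P) = sqrt((-347 - 634) + 44521) = sqrt(-981 + 44521) = sqrt(43540) = 2*sqrt(10885)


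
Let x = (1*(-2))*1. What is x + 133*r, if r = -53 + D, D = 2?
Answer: -6785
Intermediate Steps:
r = -51 (r = -53 + 2 = -51)
x = -2 (x = -2*1 = -2)
x + 133*r = -2 + 133*(-51) = -2 - 6783 = -6785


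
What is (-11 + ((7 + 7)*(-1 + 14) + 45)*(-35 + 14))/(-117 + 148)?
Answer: -4778/31 ≈ -154.13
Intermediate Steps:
(-11 + ((7 + 7)*(-1 + 14) + 45)*(-35 + 14))/(-117 + 148) = (-11 + (14*13 + 45)*(-21))/31 = (-11 + (182 + 45)*(-21))*(1/31) = (-11 + 227*(-21))*(1/31) = (-11 - 4767)*(1/31) = -4778*1/31 = -4778/31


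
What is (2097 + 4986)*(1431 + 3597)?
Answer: 35613324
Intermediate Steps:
(2097 + 4986)*(1431 + 3597) = 7083*5028 = 35613324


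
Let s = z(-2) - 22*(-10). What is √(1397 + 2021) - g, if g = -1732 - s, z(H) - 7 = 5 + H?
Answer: 1962 + √3418 ≈ 2020.5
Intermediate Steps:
z(H) = 12 + H (z(H) = 7 + (5 + H) = 12 + H)
s = 230 (s = (12 - 2) - 22*(-10) = 10 + 220 = 230)
g = -1962 (g = -1732 - 1*230 = -1732 - 230 = -1962)
√(1397 + 2021) - g = √(1397 + 2021) - 1*(-1962) = √3418 + 1962 = 1962 + √3418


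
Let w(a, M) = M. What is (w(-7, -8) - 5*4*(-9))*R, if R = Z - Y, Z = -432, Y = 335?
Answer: -131924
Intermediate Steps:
R = -767 (R = -432 - 1*335 = -432 - 335 = -767)
(w(-7, -8) - 5*4*(-9))*R = (-8 - 5*4*(-9))*(-767) = (-8 - 20*(-9))*(-767) = (-8 + 180)*(-767) = 172*(-767) = -131924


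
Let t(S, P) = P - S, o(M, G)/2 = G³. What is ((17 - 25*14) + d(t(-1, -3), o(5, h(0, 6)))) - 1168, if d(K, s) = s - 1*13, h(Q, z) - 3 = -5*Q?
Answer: -1460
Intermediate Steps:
h(Q, z) = 3 - 5*Q
o(M, G) = 2*G³
d(K, s) = -13 + s (d(K, s) = s - 13 = -13 + s)
((17 - 25*14) + d(t(-1, -3), o(5, h(0, 6)))) - 1168 = ((17 - 25*14) + (-13 + 2*(3 - 5*0)³)) - 1168 = ((17 - 350) + (-13 + 2*(3 + 0)³)) - 1168 = (-333 + (-13 + 2*3³)) - 1168 = (-333 + (-13 + 2*27)) - 1168 = (-333 + (-13 + 54)) - 1168 = (-333 + 41) - 1168 = -292 - 1168 = -1460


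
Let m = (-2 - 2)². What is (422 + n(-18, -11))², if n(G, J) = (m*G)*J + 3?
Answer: 12909649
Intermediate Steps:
m = 16 (m = (-4)² = 16)
n(G, J) = 3 + 16*G*J (n(G, J) = (16*G)*J + 3 = 16*G*J + 3 = 3 + 16*G*J)
(422 + n(-18, -11))² = (422 + (3 + 16*(-18)*(-11)))² = (422 + (3 + 3168))² = (422 + 3171)² = 3593² = 12909649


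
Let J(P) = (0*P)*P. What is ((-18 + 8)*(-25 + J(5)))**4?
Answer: 3906250000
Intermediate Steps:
J(P) = 0 (J(P) = 0*P = 0)
((-18 + 8)*(-25 + J(5)))**4 = ((-18 + 8)*(-25 + 0))**4 = (-10*(-25))**4 = 250**4 = 3906250000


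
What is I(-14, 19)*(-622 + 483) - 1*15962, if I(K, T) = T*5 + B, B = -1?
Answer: -29028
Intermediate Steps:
I(K, T) = -1 + 5*T (I(K, T) = T*5 - 1 = 5*T - 1 = -1 + 5*T)
I(-14, 19)*(-622 + 483) - 1*15962 = (-1 + 5*19)*(-622 + 483) - 1*15962 = (-1 + 95)*(-139) - 15962 = 94*(-139) - 15962 = -13066 - 15962 = -29028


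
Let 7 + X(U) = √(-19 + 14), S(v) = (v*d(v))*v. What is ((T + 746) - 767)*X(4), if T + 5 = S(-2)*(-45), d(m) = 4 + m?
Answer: 2702 - 386*I*√5 ≈ 2702.0 - 863.12*I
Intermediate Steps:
S(v) = v²*(4 + v) (S(v) = (v*(4 + v))*v = v²*(4 + v))
X(U) = -7 + I*√5 (X(U) = -7 + √(-19 + 14) = -7 + √(-5) = -7 + I*√5)
T = -365 (T = -5 + ((-2)²*(4 - 2))*(-45) = -5 + (4*2)*(-45) = -5 + 8*(-45) = -5 - 360 = -365)
((T + 746) - 767)*X(4) = ((-365 + 746) - 767)*(-7 + I*√5) = (381 - 767)*(-7 + I*√5) = -386*(-7 + I*√5) = 2702 - 386*I*√5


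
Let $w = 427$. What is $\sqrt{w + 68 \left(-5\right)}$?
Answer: $\sqrt{87} \approx 9.3274$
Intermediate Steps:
$\sqrt{w + 68 \left(-5\right)} = \sqrt{427 + 68 \left(-5\right)} = \sqrt{427 - 340} = \sqrt{87}$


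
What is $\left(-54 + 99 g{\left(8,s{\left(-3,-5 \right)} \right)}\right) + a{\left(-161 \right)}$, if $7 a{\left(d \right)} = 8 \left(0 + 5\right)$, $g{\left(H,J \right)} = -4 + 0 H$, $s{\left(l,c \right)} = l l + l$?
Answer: $- \frac{3110}{7} \approx -444.29$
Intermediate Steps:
$s{\left(l,c \right)} = l + l^{2}$ ($s{\left(l,c \right)} = l^{2} + l = l + l^{2}$)
$g{\left(H,J \right)} = -4$ ($g{\left(H,J \right)} = -4 + 0 = -4$)
$a{\left(d \right)} = \frac{40}{7}$ ($a{\left(d \right)} = \frac{8 \left(0 + 5\right)}{7} = \frac{8 \cdot 5}{7} = \frac{1}{7} \cdot 40 = \frac{40}{7}$)
$\left(-54 + 99 g{\left(8,s{\left(-3,-5 \right)} \right)}\right) + a{\left(-161 \right)} = \left(-54 + 99 \left(-4\right)\right) + \frac{40}{7} = \left(-54 - 396\right) + \frac{40}{7} = -450 + \frac{40}{7} = - \frac{3110}{7}$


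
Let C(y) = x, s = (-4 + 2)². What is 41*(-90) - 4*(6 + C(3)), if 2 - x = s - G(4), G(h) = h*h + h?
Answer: -3786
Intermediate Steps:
G(h) = h + h² (G(h) = h² + h = h + h²)
s = 4 (s = (-2)² = 4)
x = 18 (x = 2 - (4 - 4*(1 + 4)) = 2 - (4 - 4*5) = 2 - (4 - 1*20) = 2 - (4 - 20) = 2 - 1*(-16) = 2 + 16 = 18)
C(y) = 18
41*(-90) - 4*(6 + C(3)) = 41*(-90) - 4*(6 + 18) = -3690 - 4*24 = -3690 - 96 = -3786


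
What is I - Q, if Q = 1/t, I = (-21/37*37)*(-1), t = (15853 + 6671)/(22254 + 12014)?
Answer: 109684/5631 ≈ 19.479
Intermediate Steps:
t = 5631/8567 (t = 22524/34268 = 22524*(1/34268) = 5631/8567 ≈ 0.65729)
I = 21 (I = (-21*1/37*37)*(-1) = -21/37*37*(-1) = -21*(-1) = 21)
Q = 8567/5631 (Q = 1/(5631/8567) = 8567/5631 ≈ 1.5214)
I - Q = 21 - 1*8567/5631 = 21 - 8567/5631 = 109684/5631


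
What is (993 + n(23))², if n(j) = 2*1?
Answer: 990025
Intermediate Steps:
n(j) = 2
(993 + n(23))² = (993 + 2)² = 995² = 990025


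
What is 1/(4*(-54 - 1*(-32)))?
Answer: -1/88 ≈ -0.011364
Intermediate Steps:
1/(4*(-54 - 1*(-32))) = 1/(4*(-54 + 32)) = 1/(4*(-22)) = 1/(-88) = -1/88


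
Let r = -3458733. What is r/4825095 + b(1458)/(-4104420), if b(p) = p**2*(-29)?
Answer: 1573651618222/110023424555 ≈ 14.303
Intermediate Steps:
b(p) = -29*p**2
r/4825095 + b(1458)/(-4104420) = -3458733/4825095 - 29*1458**2/(-4104420) = -3458733*1/4825095 - 29*2125764*(-1/4104420) = -1152911/1608365 - 61647156*(-1/4104420) = -1152911/1608365 + 5137263/342035 = 1573651618222/110023424555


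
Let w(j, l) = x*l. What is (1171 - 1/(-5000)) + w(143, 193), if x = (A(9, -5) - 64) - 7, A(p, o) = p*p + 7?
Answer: 22260001/5000 ≈ 4452.0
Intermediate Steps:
A(p, o) = 7 + p**2 (A(p, o) = p**2 + 7 = 7 + p**2)
x = 17 (x = ((7 + 9**2) - 64) - 7 = ((7 + 81) - 64) - 7 = (88 - 64) - 7 = 24 - 7 = 17)
w(j, l) = 17*l
(1171 - 1/(-5000)) + w(143, 193) = (1171 - 1/(-5000)) + 17*193 = (1171 - 1*(-1/5000)) + 3281 = (1171 + 1/5000) + 3281 = 5855001/5000 + 3281 = 22260001/5000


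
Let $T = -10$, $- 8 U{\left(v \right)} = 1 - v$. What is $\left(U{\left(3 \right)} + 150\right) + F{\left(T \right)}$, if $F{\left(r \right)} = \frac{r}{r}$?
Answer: $\frac{605}{4} \approx 151.25$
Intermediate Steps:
$U{\left(v \right)} = - \frac{1}{8} + \frac{v}{8}$ ($U{\left(v \right)} = - \frac{1 - v}{8} = - \frac{1}{8} + \frac{v}{8}$)
$F{\left(r \right)} = 1$
$\left(U{\left(3 \right)} + 150\right) + F{\left(T \right)} = \left(\left(- \frac{1}{8} + \frac{1}{8} \cdot 3\right) + 150\right) + 1 = \left(\left(- \frac{1}{8} + \frac{3}{8}\right) + 150\right) + 1 = \left(\frac{1}{4} + 150\right) + 1 = \frac{601}{4} + 1 = \frac{605}{4}$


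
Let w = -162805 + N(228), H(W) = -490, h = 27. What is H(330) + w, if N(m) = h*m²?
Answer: 1240273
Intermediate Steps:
N(m) = 27*m²
w = 1240763 (w = -162805 + 27*228² = -162805 + 27*51984 = -162805 + 1403568 = 1240763)
H(330) + w = -490 + 1240763 = 1240273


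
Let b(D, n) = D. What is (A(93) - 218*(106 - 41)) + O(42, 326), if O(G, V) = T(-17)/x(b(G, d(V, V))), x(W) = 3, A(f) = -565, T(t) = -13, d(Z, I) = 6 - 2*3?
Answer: -44218/3 ≈ -14739.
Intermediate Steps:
d(Z, I) = 0 (d(Z, I) = 6 - 6 = 0)
O(G, V) = -13/3
(A(93) - 218*(106 - 41)) + O(42, 326) = (-565 - 218*(106 - 41)) - 13/3 = (-565 - 218*65) - 13/3 = (-565 - 14170) - 13/3 = -14735 - 13/3 = -44218/3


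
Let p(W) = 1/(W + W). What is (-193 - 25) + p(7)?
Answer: -3051/14 ≈ -217.93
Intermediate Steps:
p(W) = 1/(2*W)
(-193 - 25) + p(7) = (-193 - 25) + (1/2)/7 = -218 + (1/2)*(1/7) = -218 + 1/14 = -3051/14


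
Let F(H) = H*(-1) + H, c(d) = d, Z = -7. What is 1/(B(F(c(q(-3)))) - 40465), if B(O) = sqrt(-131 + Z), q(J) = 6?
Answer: -40465/1637416363 - I*sqrt(138)/1637416363 ≈ -2.4713e-5 - 7.1743e-9*I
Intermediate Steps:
F(H) = 0 (F(H) = -H + H = 0)
B(O) = I*sqrt(138) (B(O) = sqrt(-131 - 7) = sqrt(-138) = I*sqrt(138))
1/(B(F(c(q(-3)))) - 40465) = 1/(I*sqrt(138) - 40465) = 1/(-40465 + I*sqrt(138))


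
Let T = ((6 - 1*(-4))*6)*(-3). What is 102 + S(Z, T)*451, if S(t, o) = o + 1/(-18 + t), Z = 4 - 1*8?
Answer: -162197/2 ≈ -81099.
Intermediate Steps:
T = -180 (T = ((6 + 4)*6)*(-3) = (10*6)*(-3) = 60*(-3) = -180)
Z = -4 (Z = 4 - 8 = -4)
102 + S(Z, T)*451 = 102 + ((1 - 18*(-180) - 180*(-4))/(-18 - 4))*451 = 102 + ((1 + 3240 + 720)/(-22))*451 = 102 - 1/22*3961*451 = 102 - 3961/22*451 = 102 - 162401/2 = -162197/2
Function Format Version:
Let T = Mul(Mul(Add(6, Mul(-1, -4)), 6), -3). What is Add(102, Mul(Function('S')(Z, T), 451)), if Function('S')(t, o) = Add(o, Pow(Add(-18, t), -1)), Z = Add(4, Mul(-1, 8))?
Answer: Rational(-162197, 2) ≈ -81099.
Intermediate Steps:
T = -180 (T = Mul(Mul(Add(6, 4), 6), -3) = Mul(Mul(10, 6), -3) = Mul(60, -3) = -180)
Z = -4 (Z = Add(4, -8) = -4)
Add(102, Mul(Function('S')(Z, T), 451)) = Add(102, Mul(Mul(Pow(Add(-18, -4), -1), Add(1, Mul(-18, -180), Mul(-180, -4))), 451)) = Add(102, Mul(Mul(Pow(-22, -1), Add(1, 3240, 720)), 451)) = Add(102, Mul(Mul(Rational(-1, 22), 3961), 451)) = Add(102, Mul(Rational(-3961, 22), 451)) = Add(102, Rational(-162401, 2)) = Rational(-162197, 2)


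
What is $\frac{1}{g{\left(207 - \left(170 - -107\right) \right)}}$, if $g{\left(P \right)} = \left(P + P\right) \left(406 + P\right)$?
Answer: $- \frac{1}{47040} \approx -2.1259 \cdot 10^{-5}$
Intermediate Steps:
$g{\left(P \right)} = 2 P \left(406 + P\right)$
$\frac{1}{g{\left(207 - \left(170 - -107\right) \right)}} = \frac{1}{2 \left(207 - \left(170 - -107\right)\right) \left(406 + \left(207 - \left(170 - -107\right)\right)\right)} = \frac{1}{2 \left(207 - \left(170 + 107\right)\right) \left(406 + \left(207 - \left(170 + 107\right)\right)\right)} = \frac{1}{2 \left(207 - 277\right) \left(406 + \left(207 - 277\right)\right)} = \frac{1}{2 \left(-70\right) \left(406 - 70\right)} = \frac{1}{2 \left(-70\right) 336} = \frac{1}{-47040} = - \frac{1}{47040}$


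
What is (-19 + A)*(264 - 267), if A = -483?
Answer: 1506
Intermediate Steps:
(-19 + A)*(264 - 267) = (-19 - 483)*(264 - 267) = -502*(-3) = 1506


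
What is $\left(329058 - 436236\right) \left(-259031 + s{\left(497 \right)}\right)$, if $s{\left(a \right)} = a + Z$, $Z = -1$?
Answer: $27709264230$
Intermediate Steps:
$s{\left(a \right)} = -1 + a$ ($s{\left(a \right)} = a - 1 = -1 + a$)
$\left(329058 - 436236\right) \left(-259031 + s{\left(497 \right)}\right) = \left(329058 - 436236\right) \left(-259031 + \left(-1 + 497\right)\right) = - 107178 \left(-259031 + 496\right) = \left(-107178\right) \left(-258535\right) = 27709264230$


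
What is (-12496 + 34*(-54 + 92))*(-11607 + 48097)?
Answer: -408833960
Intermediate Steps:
(-12496 + 34*(-54 + 92))*(-11607 + 48097) = (-12496 + 34*38)*36490 = (-12496 + 1292)*36490 = -11204*36490 = -408833960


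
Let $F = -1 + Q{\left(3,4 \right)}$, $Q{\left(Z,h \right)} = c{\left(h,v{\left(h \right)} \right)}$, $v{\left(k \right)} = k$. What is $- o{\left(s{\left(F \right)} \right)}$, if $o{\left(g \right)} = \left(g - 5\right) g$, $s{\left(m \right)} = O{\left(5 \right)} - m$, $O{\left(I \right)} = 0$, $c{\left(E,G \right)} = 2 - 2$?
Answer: $4$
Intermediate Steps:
$c{\left(E,G \right)} = 0$
$Q{\left(Z,h \right)} = 0$
$F = -1$ ($F = -1 + 0 = -1$)
$s{\left(m \right)} = - m$ ($s{\left(m \right)} = 0 - m = - m$)
$o{\left(g \right)} = g \left(-5 + g\right)$ ($o{\left(g \right)} = \left(-5 + g\right) g = g \left(-5 + g\right)$)
$- o{\left(s{\left(F \right)} \right)} = - \left(-1\right) \left(-1\right) \left(-5 - -1\right) = - 1 \left(-5 + 1\right) = - 1 \left(-4\right) = \left(-1\right) \left(-4\right) = 4$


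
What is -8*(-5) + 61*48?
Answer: 2968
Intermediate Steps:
-8*(-5) + 61*48 = 40 + 2928 = 2968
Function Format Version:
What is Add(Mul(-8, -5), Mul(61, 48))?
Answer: 2968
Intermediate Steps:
Add(Mul(-8, -5), Mul(61, 48)) = Add(40, 2928) = 2968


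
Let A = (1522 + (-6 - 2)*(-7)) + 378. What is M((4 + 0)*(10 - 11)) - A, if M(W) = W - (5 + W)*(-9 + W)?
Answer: -1947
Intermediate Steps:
M(W) = W - (-9 + W)*(5 + W)
A = 1956 (A = (1522 - 8*(-7)) + 378 = (1522 + 56) + 378 = 1578 + 378 = 1956)
M((4 + 0)*(10 - 11)) - A = (45 - ((4 + 0)*(10 - 11))² + 5*((4 + 0)*(10 - 11))) - 1*1956 = (45 - (4*(-1))² + 5*(4*(-1))) - 1956 = (45 - 1*(-4)² + 5*(-4)) - 1956 = (45 - 1*16 - 20) - 1956 = (45 - 16 - 20) - 1956 = 9 - 1956 = -1947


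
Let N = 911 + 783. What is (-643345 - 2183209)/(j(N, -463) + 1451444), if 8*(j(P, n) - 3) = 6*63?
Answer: -11306216/5805977 ≈ -1.9473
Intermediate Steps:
N = 1694
j(P, n) = 201/4 (j(P, n) = 3 + (6*63)/8 = 3 + (1/8)*378 = 3 + 189/4 = 201/4)
(-643345 - 2183209)/(j(N, -463) + 1451444) = (-643345 - 2183209)/(201/4 + 1451444) = -2826554/5805977/4 = -2826554*4/5805977 = -11306216/5805977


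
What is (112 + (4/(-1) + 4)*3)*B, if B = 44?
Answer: 4928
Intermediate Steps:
(112 + (4/(-1) + 4)*3)*B = (112 + (4/(-1) + 4)*3)*44 = (112 + (4*(-1) + 4)*3)*44 = (112 + (-4 + 4)*3)*44 = (112 + 0*3)*44 = (112 + 0)*44 = 112*44 = 4928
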